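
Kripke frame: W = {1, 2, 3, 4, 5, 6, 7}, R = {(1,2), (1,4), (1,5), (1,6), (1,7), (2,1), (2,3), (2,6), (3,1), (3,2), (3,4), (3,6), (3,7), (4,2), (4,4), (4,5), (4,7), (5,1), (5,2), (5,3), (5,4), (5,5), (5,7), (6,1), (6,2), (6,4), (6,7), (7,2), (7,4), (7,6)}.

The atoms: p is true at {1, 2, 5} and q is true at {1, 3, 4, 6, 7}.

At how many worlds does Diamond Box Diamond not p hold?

7

1: successors {2, 4, 5, 6, 7}; Box Diamond not p there: 2:T, 4:T, 5:T, 6:T, 7:T. ✓
2: successors {1, 3, 6}; Box Diamond not p there: 1:T, 3:T, 6:T. ✓
3: successors {1, 2, 4, 6, 7}; Box Diamond not p there: 1:T, 2:T, 4:T, 6:T, 7:T. ✓
4: successors {2, 4, 5, 7}; Box Diamond not p there: 2:T, 4:T, 5:T, 7:T. ✓
5: successors {1, 2, 3, 4, 5, 7}; Box Diamond not p there: 1:T, 2:T, 3:T, 4:T, 5:T, 7:T. ✓
6: successors {1, 2, 4, 7}; Box Diamond not p there: 1:T, 2:T, 4:T, 7:T. ✓
7: successors {2, 4, 6}; Box Diamond not p there: 2:T, 4:T, 6:T. ✓
Satisfying worlds: {1, 2, 3, 4, 5, 6, 7}.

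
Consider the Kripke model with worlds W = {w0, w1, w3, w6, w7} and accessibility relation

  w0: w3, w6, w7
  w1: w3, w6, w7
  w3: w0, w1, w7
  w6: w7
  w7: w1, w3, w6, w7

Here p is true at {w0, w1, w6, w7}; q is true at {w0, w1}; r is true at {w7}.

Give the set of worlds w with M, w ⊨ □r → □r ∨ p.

{w0, w1, w3, w6, w7}

w0: □r is F, □r ∨ p is T. ✓
w1: □r is F, □r ∨ p is T. ✓
w3: □r is F, □r ∨ p is F. ✓
w6: □r is T, □r ∨ p is T. ✓
w7: □r is F, □r ∨ p is T. ✓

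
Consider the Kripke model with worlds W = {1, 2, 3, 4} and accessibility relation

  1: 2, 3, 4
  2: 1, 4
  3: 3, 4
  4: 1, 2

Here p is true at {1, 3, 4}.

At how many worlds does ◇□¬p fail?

1: successors {2, 3, 4}; □¬p there: 2:F, 3:F, 4:F. ✗
2: successors {1, 4}; □¬p there: 1:F, 4:F. ✗
3: successors {3, 4}; □¬p there: 3:F, 4:F. ✗
4: successors {1, 2}; □¬p there: 1:F, 2:F. ✗
Satisfying worlds: ∅.
So ◇□¬p fails at the other 4 worlds.

4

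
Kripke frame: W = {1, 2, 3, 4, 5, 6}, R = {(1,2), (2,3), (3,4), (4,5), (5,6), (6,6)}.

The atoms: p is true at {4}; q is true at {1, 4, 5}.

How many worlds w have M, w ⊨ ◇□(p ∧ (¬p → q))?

1: successors {2}; □(p ∧ (¬p → q)) there: 2:F. ✗
2: successors {3}; □(p ∧ (¬p → q)) there: 3:T. ✓
3: successors {4}; □(p ∧ (¬p → q)) there: 4:F. ✗
4: successors {5}; □(p ∧ (¬p → q)) there: 5:F. ✗
5: successors {6}; □(p ∧ (¬p → q)) there: 6:F. ✗
6: successors {6}; □(p ∧ (¬p → q)) there: 6:F. ✗
Satisfying worlds: {2}.

1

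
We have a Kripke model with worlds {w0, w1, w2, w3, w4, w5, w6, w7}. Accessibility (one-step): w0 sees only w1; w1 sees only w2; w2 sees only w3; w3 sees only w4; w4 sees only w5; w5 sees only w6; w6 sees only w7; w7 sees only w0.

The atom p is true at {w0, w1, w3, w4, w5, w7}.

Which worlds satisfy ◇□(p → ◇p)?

{w0, w1, w2, w4, w5, w6}

w0: successors {w1}; □(p → ◇p) there: w1:T. ✓
w1: successors {w2}; □(p → ◇p) there: w2:T. ✓
w2: successors {w3}; □(p → ◇p) there: w3:T. ✓
w3: successors {w4}; □(p → ◇p) there: w4:F. ✗
w4: successors {w5}; □(p → ◇p) there: w5:T. ✓
w5: successors {w6}; □(p → ◇p) there: w6:T. ✓
w6: successors {w7}; □(p → ◇p) there: w7:T. ✓
w7: successors {w0}; □(p → ◇p) there: w0:F. ✗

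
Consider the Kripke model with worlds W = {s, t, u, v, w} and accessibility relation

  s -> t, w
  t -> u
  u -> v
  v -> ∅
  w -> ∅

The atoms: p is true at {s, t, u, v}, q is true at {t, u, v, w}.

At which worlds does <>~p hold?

{s}

s: successors {t, w}; ~p there: t:F, w:T. ✓
t: successors {u}; ~p there: u:F. ✗
u: successors {v}; ~p there: v:F. ✗
v: no successors, so <>~p fails. ✗
w: no successors, so <>~p fails. ✗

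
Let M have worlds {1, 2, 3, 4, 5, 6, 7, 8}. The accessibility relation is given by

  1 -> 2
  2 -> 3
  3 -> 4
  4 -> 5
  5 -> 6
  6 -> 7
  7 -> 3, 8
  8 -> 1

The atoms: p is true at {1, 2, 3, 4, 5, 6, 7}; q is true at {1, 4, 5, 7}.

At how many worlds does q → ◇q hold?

5

1: q is T, ◇q is F. ✗
2: q is F, ◇q is F. ✓
3: q is F, ◇q is T. ✓
4: q is T, ◇q is T. ✓
5: q is T, ◇q is F. ✗
6: q is F, ◇q is T. ✓
7: q is T, ◇q is F. ✗
8: q is F, ◇q is T. ✓
Satisfying worlds: {2, 3, 4, 6, 8}.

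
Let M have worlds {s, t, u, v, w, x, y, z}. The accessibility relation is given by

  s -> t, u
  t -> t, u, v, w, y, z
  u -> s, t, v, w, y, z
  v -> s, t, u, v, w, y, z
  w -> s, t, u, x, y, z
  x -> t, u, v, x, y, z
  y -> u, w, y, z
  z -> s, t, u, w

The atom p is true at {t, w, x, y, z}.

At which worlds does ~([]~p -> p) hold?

∅

s: []~p -> p is T. ✗
t: []~p -> p is T. ✗
u: []~p -> p is T. ✗
v: []~p -> p is T. ✗
w: []~p -> p is T. ✗
x: []~p -> p is T. ✗
y: []~p -> p is T. ✗
z: []~p -> p is T. ✗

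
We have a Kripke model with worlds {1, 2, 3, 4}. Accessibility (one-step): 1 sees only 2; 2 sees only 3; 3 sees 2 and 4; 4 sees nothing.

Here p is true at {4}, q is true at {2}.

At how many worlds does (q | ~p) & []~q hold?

1: q | ~p is T, []~q is F. ✗
2: q | ~p is T, []~q is T. ✓
3: q | ~p is T, []~q is F. ✗
4: q | ~p is F, []~q is T. ✗
Satisfying worlds: {2}.

1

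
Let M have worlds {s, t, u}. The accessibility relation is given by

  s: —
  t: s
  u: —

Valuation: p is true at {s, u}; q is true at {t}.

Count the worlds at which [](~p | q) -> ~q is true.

s: [](~p | q) is T, ~q is T. ✓
t: [](~p | q) is F, ~q is F. ✓
u: [](~p | q) is T, ~q is T. ✓
Satisfying worlds: {s, t, u}.

3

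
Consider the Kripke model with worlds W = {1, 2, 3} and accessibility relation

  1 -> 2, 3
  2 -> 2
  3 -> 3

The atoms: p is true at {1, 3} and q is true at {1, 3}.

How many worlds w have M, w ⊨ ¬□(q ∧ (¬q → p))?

2

1: □(q ∧ (¬q → p)) is F. ✓
2: □(q ∧ (¬q → p)) is F. ✓
3: □(q ∧ (¬q → p)) is T. ✗
Satisfying worlds: {1, 2}.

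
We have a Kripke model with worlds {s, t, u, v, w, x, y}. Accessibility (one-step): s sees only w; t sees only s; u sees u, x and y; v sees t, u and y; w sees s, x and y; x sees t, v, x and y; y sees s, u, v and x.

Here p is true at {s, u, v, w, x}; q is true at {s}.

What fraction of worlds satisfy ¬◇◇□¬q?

s: ◇◇□¬q is T. ✗
t: ◇◇□¬q is F. ✓
u: ◇◇□¬q is T. ✗
v: ◇◇□¬q is T. ✗
w: ◇◇□¬q is T. ✗
x: ◇◇□¬q is T. ✗
y: ◇◇□¬q is T. ✗
That's 1 of 7 worlds, so 1/7.

1/7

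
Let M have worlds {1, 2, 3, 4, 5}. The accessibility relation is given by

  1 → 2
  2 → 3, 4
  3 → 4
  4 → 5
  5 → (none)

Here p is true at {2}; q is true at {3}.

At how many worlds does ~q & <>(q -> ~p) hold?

3

1: ~q is T, <>(q -> ~p) is T. ✓
2: ~q is T, <>(q -> ~p) is T. ✓
3: ~q is F, <>(q -> ~p) is T. ✗
4: ~q is T, <>(q -> ~p) is T. ✓
5: ~q is T, <>(q -> ~p) is F. ✗
Satisfying worlds: {1, 2, 4}.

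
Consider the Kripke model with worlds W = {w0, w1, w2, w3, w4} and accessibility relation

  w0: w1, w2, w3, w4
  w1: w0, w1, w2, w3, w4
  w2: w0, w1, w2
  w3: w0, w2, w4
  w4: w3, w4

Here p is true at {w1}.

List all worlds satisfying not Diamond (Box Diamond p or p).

w0: Diamond (Box Diamond p or p) is T. ✗
w1: Diamond (Box Diamond p or p) is T. ✗
w2: Diamond (Box Diamond p or p) is T. ✗
w3: Diamond (Box Diamond p or p) is T. ✗
w4: Diamond (Box Diamond p or p) is F. ✓

{w4}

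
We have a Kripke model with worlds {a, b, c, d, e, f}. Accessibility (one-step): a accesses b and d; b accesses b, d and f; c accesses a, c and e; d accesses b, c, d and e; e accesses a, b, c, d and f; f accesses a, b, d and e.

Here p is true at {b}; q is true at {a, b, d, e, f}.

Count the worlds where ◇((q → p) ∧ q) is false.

a: successors {b, d}; (q → p) ∧ q there: b:T, d:F. ✓
b: successors {b, d, f}; (q → p) ∧ q there: b:T, d:F, f:F. ✓
c: successors {a, c, e}; (q → p) ∧ q there: a:F, c:F, e:F. ✗
d: successors {b, c, d, e}; (q → p) ∧ q there: b:T, c:F, d:F, e:F. ✓
e: successors {a, b, c, d, f}; (q → p) ∧ q there: a:F, b:T, c:F, d:F, f:F. ✓
f: successors {a, b, d, e}; (q → p) ∧ q there: a:F, b:T, d:F, e:F. ✓
Satisfying worlds: {a, b, d, e, f}.
So ◇((q → p) ∧ q) fails at the other 1 world.

1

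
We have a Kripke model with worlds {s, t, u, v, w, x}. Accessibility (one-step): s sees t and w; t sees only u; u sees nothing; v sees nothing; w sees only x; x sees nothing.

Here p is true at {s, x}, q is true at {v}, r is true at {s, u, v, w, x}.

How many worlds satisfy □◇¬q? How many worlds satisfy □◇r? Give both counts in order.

For □◇¬q:
s: successors {t, w}; ◇¬q there: t:T, w:T. ✓
t: successors {u}; ◇¬q there: u:F. ✗
u: no successors, so □◇¬q holds vacuously. ✓
v: no successors, so □◇¬q holds vacuously. ✓
w: successors {x}; ◇¬q there: x:F. ✗
x: no successors, so □◇¬q holds vacuously. ✓
— 4 worlds.
For □◇r:
s: successors {t, w}; ◇r there: t:T, w:T. ✓
t: successors {u}; ◇r there: u:F. ✗
u: no successors, so □◇r holds vacuously. ✓
v: no successors, so □◇r holds vacuously. ✓
w: successors {x}; ◇r there: x:F. ✗
x: no successors, so □◇r holds vacuously. ✓
— 4 worlds.

4 and 4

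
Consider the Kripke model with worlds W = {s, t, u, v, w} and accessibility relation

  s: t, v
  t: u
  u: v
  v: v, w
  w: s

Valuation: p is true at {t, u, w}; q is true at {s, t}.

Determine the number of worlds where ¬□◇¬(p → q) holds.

3

s: □◇¬(p → q) is T. ✗
t: □◇¬(p → q) is F. ✓
u: □◇¬(p → q) is T. ✗
v: □◇¬(p → q) is F. ✓
w: □◇¬(p → q) is F. ✓
Satisfying worlds: {t, v, w}.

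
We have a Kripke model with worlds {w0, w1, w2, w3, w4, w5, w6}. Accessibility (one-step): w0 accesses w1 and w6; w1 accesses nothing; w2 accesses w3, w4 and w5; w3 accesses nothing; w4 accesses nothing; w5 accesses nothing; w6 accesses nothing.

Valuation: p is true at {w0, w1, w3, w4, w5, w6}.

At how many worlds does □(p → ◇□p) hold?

w0: successors {w1, w6}; p → ◇□p there: w1:F, w6:F. ✗
w1: no successors, so □(p → ◇□p) holds vacuously. ✓
w2: successors {w3, w4, w5}; p → ◇□p there: w3:F, w4:F, w5:F. ✗
w3: no successors, so □(p → ◇□p) holds vacuously. ✓
w4: no successors, so □(p → ◇□p) holds vacuously. ✓
w5: no successors, so □(p → ◇□p) holds vacuously. ✓
w6: no successors, so □(p → ◇□p) holds vacuously. ✓
Satisfying worlds: {w1, w3, w4, w5, w6}.

5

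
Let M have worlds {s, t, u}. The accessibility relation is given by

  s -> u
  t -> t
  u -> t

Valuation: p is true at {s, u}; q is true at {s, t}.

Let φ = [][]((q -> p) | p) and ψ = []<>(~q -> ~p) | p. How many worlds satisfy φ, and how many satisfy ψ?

For [][]((q -> p) | p):
s: successors {u}; []((q -> p) | p) there: u:F. ✗
t: successors {t}; []((q -> p) | p) there: t:F. ✗
u: successors {t}; []((q -> p) | p) there: t:F. ✗
— 0 worlds.
For []<>(~q -> ~p) | p:
s: []<>(~q -> ~p) is T, p is T. ✓
t: []<>(~q -> ~p) is T, p is F. ✓
u: []<>(~q -> ~p) is T, p is T. ✓
— 3 worlds.

0 and 3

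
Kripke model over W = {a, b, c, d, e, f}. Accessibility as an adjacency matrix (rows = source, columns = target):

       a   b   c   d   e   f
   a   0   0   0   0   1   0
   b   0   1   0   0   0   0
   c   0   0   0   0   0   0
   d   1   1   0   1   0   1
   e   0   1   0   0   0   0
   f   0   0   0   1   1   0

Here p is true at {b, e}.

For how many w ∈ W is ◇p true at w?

a: successors {e}; p there: e:T. ✓
b: successors {b}; p there: b:T. ✓
c: no successors, so ◇p fails. ✗
d: successors {a, b, d, f}; p there: a:F, b:T, d:F, f:F. ✓
e: successors {b}; p there: b:T. ✓
f: successors {d, e}; p there: d:F, e:T. ✓
Satisfying worlds: {a, b, d, e, f}.

5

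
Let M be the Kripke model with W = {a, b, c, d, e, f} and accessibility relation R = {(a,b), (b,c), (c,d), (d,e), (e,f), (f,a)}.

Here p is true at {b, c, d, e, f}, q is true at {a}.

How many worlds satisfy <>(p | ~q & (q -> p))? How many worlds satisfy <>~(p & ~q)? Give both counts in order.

For <>(p | ~q & (q -> p)):
a: successors {b}; p | ~q & (q -> p) there: b:T. ✓
b: successors {c}; p | ~q & (q -> p) there: c:T. ✓
c: successors {d}; p | ~q & (q -> p) there: d:T. ✓
d: successors {e}; p | ~q & (q -> p) there: e:T. ✓
e: successors {f}; p | ~q & (q -> p) there: f:T. ✓
f: successors {a}; p | ~q & (q -> p) there: a:F. ✗
— 5 worlds.
For <>~(p & ~q):
a: successors {b}; ~(p & ~q) there: b:F. ✗
b: successors {c}; ~(p & ~q) there: c:F. ✗
c: successors {d}; ~(p & ~q) there: d:F. ✗
d: successors {e}; ~(p & ~q) there: e:F. ✗
e: successors {f}; ~(p & ~q) there: f:F. ✗
f: successors {a}; ~(p & ~q) there: a:T. ✓
— 1 world.

5 and 1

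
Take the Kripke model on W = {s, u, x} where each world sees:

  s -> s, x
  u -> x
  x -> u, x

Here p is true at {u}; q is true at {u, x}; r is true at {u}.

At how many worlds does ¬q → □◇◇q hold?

s: ¬q is T, □◇◇q is T. ✓
u: ¬q is F, □◇◇q is T. ✓
x: ¬q is F, □◇◇q is T. ✓
Satisfying worlds: {s, u, x}.

3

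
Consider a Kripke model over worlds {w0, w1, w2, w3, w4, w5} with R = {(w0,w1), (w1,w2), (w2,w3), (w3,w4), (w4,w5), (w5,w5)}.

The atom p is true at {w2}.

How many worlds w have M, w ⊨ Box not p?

w0: successors {w1}; not p there: w1:T. ✓
w1: successors {w2}; not p there: w2:F. ✗
w2: successors {w3}; not p there: w3:T. ✓
w3: successors {w4}; not p there: w4:T. ✓
w4: successors {w5}; not p there: w5:T. ✓
w5: successors {w5}; not p there: w5:T. ✓
Satisfying worlds: {w0, w2, w3, w4, w5}.

5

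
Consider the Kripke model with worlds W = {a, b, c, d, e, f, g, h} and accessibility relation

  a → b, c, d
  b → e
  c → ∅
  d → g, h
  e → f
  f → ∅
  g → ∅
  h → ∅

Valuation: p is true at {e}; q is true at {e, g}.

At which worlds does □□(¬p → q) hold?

{c, d, e, f, g, h}

a: successors {b, c, d}; □(¬p → q) there: b:T, c:T, d:F. ✗
b: successors {e}; □(¬p → q) there: e:F. ✗
c: no successors, so □□(¬p → q) holds vacuously. ✓
d: successors {g, h}; □(¬p → q) there: g:T, h:T. ✓
e: successors {f}; □(¬p → q) there: f:T. ✓
f: no successors, so □□(¬p → q) holds vacuously. ✓
g: no successors, so □□(¬p → q) holds vacuously. ✓
h: no successors, so □□(¬p → q) holds vacuously. ✓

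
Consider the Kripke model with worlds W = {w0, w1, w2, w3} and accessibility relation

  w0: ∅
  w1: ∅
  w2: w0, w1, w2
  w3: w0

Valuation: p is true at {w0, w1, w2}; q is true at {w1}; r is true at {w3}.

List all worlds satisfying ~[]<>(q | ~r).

{w2, w3}

w0: []<>(q | ~r) is T. ✗
w1: []<>(q | ~r) is T. ✗
w2: []<>(q | ~r) is F. ✓
w3: []<>(q | ~r) is F. ✓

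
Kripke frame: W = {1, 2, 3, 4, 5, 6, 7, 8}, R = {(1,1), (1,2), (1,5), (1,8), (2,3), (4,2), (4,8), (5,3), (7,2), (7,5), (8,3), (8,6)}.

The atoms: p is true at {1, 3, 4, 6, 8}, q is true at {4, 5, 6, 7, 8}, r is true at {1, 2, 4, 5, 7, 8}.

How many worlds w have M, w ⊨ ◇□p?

1: successors {1, 2, 5, 8}; □p there: 1:F, 2:T, 5:T, 8:T. ✓
2: successors {3}; □p there: 3:T. ✓
3: no successors, so ◇□p fails. ✗
4: successors {2, 8}; □p there: 2:T, 8:T. ✓
5: successors {3}; □p there: 3:T. ✓
6: no successors, so ◇□p fails. ✗
7: successors {2, 5}; □p there: 2:T, 5:T. ✓
8: successors {3, 6}; □p there: 3:T, 6:T. ✓
Satisfying worlds: {1, 2, 4, 5, 7, 8}.

6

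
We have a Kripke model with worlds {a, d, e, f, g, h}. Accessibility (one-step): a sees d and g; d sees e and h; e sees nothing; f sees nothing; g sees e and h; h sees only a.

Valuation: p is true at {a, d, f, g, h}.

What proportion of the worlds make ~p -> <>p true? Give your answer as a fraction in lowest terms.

5/6

a: ~p is F, <>p is T. ✓
d: ~p is F, <>p is T. ✓
e: ~p is T, <>p is F. ✗
f: ~p is F, <>p is F. ✓
g: ~p is F, <>p is T. ✓
h: ~p is F, <>p is T. ✓
That's 5 of 6 worlds, so 5/6.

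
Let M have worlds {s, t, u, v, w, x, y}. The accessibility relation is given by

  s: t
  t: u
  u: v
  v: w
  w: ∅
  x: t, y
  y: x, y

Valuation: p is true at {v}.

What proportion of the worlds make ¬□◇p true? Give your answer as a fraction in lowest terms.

s: □◇p is F. ✓
t: □◇p is T. ✗
u: □◇p is F. ✓
v: □◇p is F. ✓
w: □◇p is T. ✗
x: □◇p is F. ✓
y: □◇p is F. ✓
That's 5 of 7 worlds, so 5/7.

5/7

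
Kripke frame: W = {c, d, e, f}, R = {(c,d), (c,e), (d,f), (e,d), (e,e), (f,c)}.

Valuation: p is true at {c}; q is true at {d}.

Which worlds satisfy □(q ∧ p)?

c: successors {d, e}; q ∧ p there: d:F, e:F. ✗
d: successors {f}; q ∧ p there: f:F. ✗
e: successors {d, e}; q ∧ p there: d:F, e:F. ✗
f: successors {c}; q ∧ p there: c:F. ✗

∅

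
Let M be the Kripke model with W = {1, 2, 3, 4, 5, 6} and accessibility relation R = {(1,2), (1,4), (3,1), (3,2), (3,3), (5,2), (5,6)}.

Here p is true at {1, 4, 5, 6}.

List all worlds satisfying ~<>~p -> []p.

{1, 2, 3, 4, 5, 6}

1: ~<>~p is F, []p is F. ✓
2: ~<>~p is T, []p is T. ✓
3: ~<>~p is F, []p is F. ✓
4: ~<>~p is T, []p is T. ✓
5: ~<>~p is F, []p is F. ✓
6: ~<>~p is T, []p is T. ✓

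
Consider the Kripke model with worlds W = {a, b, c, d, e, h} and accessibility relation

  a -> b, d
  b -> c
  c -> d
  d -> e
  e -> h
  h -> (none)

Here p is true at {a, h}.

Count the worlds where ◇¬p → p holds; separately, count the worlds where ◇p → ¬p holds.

For ◇¬p → p:
a: ◇¬p is T, p is T. ✓
b: ◇¬p is T, p is F. ✗
c: ◇¬p is T, p is F. ✗
d: ◇¬p is T, p is F. ✗
e: ◇¬p is F, p is F. ✓
h: ◇¬p is F, p is T. ✓
— 3 worlds.
For ◇p → ¬p:
a: ◇p is F, ¬p is F. ✓
b: ◇p is F, ¬p is T. ✓
c: ◇p is F, ¬p is T. ✓
d: ◇p is F, ¬p is T. ✓
e: ◇p is T, ¬p is T. ✓
h: ◇p is F, ¬p is F. ✓
— 6 worlds.

3 and 6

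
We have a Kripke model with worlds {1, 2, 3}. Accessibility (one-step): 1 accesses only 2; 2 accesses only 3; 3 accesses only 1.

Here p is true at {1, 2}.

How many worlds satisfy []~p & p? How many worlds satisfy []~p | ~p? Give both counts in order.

For []~p & p:
1: []~p is F, p is T. ✗
2: []~p is T, p is T. ✓
3: []~p is F, p is F. ✗
— 1 world.
For []~p | ~p:
1: []~p is F, ~p is F. ✗
2: []~p is T, ~p is F. ✓
3: []~p is F, ~p is T. ✓
— 2 worlds.

1 and 2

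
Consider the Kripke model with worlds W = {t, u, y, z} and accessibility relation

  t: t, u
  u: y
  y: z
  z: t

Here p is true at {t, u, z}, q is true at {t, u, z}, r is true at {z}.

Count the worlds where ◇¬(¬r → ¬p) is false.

t: successors {t, u}; ¬(¬r → ¬p) there: t:T, u:T. ✓
u: successors {y}; ¬(¬r → ¬p) there: y:F. ✗
y: successors {z}; ¬(¬r → ¬p) there: z:F. ✗
z: successors {t}; ¬(¬r → ¬p) there: t:T. ✓
Satisfying worlds: {t, z}.
So ◇¬(¬r → ¬p) fails at the other 2 worlds.

2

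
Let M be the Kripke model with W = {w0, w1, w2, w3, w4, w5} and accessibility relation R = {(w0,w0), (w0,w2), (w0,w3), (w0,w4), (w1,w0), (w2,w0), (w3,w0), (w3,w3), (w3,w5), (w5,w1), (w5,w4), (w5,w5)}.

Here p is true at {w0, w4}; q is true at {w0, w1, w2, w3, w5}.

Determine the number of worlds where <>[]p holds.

2

w0: successors {w0, w2, w3, w4}; []p there: w0:F, w2:T, w3:F, w4:T. ✓
w1: successors {w0}; []p there: w0:F. ✗
w2: successors {w0}; []p there: w0:F. ✗
w3: successors {w0, w3, w5}; []p there: w0:F, w3:F, w5:F. ✗
w4: no successors, so <>[]p fails. ✗
w5: successors {w1, w4, w5}; []p there: w1:T, w4:T, w5:F. ✓
Satisfying worlds: {w0, w5}.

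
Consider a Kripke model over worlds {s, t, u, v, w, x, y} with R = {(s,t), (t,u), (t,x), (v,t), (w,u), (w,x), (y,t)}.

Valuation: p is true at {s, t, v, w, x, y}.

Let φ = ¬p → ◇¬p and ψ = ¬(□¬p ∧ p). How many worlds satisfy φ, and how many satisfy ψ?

For ¬p → ◇¬p:
s: ¬p is F, ◇¬p is F. ✓
t: ¬p is F, ◇¬p is T. ✓
u: ¬p is T, ◇¬p is F. ✗
v: ¬p is F, ◇¬p is F. ✓
w: ¬p is F, ◇¬p is T. ✓
x: ¬p is F, ◇¬p is F. ✓
y: ¬p is F, ◇¬p is F. ✓
— 6 worlds.
For ¬(□¬p ∧ p):
s: □¬p ∧ p is F. ✓
t: □¬p ∧ p is F. ✓
u: □¬p ∧ p is F. ✓
v: □¬p ∧ p is F. ✓
w: □¬p ∧ p is F. ✓
x: □¬p ∧ p is T. ✗
y: □¬p ∧ p is F. ✓
— 6 worlds.

6 and 6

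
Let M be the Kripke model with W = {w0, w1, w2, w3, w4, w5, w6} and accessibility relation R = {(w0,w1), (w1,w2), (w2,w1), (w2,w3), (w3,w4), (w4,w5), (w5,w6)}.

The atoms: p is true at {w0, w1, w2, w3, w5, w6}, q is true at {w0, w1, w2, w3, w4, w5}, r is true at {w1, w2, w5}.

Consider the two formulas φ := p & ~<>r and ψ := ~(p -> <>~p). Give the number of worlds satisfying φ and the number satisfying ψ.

3 and 5

For p & ~<>r:
w0: p is T, ~<>r is F. ✗
w1: p is T, ~<>r is F. ✗
w2: p is T, ~<>r is F. ✗
w3: p is T, ~<>r is T. ✓
w4: p is F, ~<>r is F. ✗
w5: p is T, ~<>r is T. ✓
w6: p is T, ~<>r is T. ✓
— 3 worlds.
For ~(p -> <>~p):
w0: p -> <>~p is F. ✓
w1: p -> <>~p is F. ✓
w2: p -> <>~p is F. ✓
w3: p -> <>~p is T. ✗
w4: p -> <>~p is T. ✗
w5: p -> <>~p is F. ✓
w6: p -> <>~p is F. ✓
— 5 worlds.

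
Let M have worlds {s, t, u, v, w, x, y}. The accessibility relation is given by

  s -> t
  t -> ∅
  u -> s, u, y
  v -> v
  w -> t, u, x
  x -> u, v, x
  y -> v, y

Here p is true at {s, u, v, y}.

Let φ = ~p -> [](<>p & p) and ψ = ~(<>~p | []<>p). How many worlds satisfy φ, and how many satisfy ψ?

For ~p -> [](<>p & p):
s: ~p is F, [](<>p & p) is F. ✓
t: ~p is T, [](<>p & p) is T. ✓
u: ~p is F, [](<>p & p) is F. ✓
v: ~p is F, [](<>p & p) is T. ✓
w: ~p is T, [](<>p & p) is F. ✗
x: ~p is T, [](<>p & p) is F. ✗
y: ~p is F, [](<>p & p) is T. ✓
— 5 worlds.
For ~(<>~p | []<>p):
s: <>~p | []<>p is T. ✗
t: <>~p | []<>p is T. ✗
u: <>~p | []<>p is F. ✓
v: <>~p | []<>p is T. ✗
w: <>~p | []<>p is T. ✗
x: <>~p | []<>p is T. ✗
y: <>~p | []<>p is T. ✗
— 1 world.

5 and 1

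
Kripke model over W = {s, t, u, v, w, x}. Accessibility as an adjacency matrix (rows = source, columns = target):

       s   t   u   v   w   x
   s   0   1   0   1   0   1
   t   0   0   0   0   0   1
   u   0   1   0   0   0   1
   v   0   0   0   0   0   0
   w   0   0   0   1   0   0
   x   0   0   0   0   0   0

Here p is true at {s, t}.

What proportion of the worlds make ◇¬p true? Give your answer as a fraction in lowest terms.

s: successors {t, v, x}; ¬p there: t:F, v:T, x:T. ✓
t: successors {x}; ¬p there: x:T. ✓
u: successors {t, x}; ¬p there: t:F, x:T. ✓
v: no successors, so ◇¬p fails. ✗
w: successors {v}; ¬p there: v:T. ✓
x: no successors, so ◇¬p fails. ✗
That's 4 of 6 worlds, so 4/6 = 2/3.

2/3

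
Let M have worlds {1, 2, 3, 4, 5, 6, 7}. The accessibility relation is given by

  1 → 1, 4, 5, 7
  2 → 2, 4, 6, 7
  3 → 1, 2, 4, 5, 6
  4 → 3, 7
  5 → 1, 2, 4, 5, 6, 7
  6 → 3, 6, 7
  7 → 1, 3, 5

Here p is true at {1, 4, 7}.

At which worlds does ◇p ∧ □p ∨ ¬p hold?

1: ◇p ∧ □p is F, ¬p is F. ✗
2: ◇p ∧ □p is F, ¬p is T. ✓
3: ◇p ∧ □p is F, ¬p is T. ✓
4: ◇p ∧ □p is F, ¬p is F. ✗
5: ◇p ∧ □p is F, ¬p is T. ✓
6: ◇p ∧ □p is F, ¬p is T. ✓
7: ◇p ∧ □p is F, ¬p is F. ✗

{2, 3, 5, 6}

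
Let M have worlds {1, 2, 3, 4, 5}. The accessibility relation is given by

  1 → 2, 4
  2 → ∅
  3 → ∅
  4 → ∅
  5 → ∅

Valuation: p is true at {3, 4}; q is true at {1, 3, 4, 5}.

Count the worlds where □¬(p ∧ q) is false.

1

1: successors {2, 4}; ¬(p ∧ q) there: 2:T, 4:F. ✗
2: no successors, so □¬(p ∧ q) holds vacuously. ✓
3: no successors, so □¬(p ∧ q) holds vacuously. ✓
4: no successors, so □¬(p ∧ q) holds vacuously. ✓
5: no successors, so □¬(p ∧ q) holds vacuously. ✓
Satisfying worlds: {2, 3, 4, 5}.
So □¬(p ∧ q) fails at the other 1 world.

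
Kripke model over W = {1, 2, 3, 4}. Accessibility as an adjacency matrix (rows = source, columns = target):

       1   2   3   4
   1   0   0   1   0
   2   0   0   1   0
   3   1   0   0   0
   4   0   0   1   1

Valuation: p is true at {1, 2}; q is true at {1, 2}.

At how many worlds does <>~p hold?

3

1: successors {3}; ~p there: 3:T. ✓
2: successors {3}; ~p there: 3:T. ✓
3: successors {1}; ~p there: 1:F. ✗
4: successors {3, 4}; ~p there: 3:T, 4:T. ✓
Satisfying worlds: {1, 2, 4}.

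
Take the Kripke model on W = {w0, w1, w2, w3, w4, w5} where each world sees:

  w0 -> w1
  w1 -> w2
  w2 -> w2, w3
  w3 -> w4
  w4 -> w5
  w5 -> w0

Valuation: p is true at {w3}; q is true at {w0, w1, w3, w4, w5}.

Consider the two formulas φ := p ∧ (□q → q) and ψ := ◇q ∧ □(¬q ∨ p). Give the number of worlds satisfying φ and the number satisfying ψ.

For p ∧ (□q → q):
w0: p is F, □q → q is T. ✗
w1: p is F, □q → q is T. ✗
w2: p is F, □q → q is T. ✗
w3: p is T, □q → q is T. ✓
w4: p is F, □q → q is T. ✗
w5: p is F, □q → q is T. ✗
— 1 world.
For ◇q ∧ □(¬q ∨ p):
w0: ◇q is T, □(¬q ∨ p) is F. ✗
w1: ◇q is F, □(¬q ∨ p) is T. ✗
w2: ◇q is T, □(¬q ∨ p) is T. ✓
w3: ◇q is T, □(¬q ∨ p) is F. ✗
w4: ◇q is T, □(¬q ∨ p) is F. ✗
w5: ◇q is T, □(¬q ∨ p) is F. ✗
— 1 world.

1 and 1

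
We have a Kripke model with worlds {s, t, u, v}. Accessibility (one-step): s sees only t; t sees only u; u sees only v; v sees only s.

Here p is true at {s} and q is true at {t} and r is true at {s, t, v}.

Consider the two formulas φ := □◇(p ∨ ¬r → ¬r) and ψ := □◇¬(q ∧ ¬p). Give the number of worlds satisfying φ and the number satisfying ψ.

3 and 3

For □◇(p ∨ ¬r → ¬r):
s: successors {t}; ◇(p ∨ ¬r → ¬r) there: t:T. ✓
t: successors {u}; ◇(p ∨ ¬r → ¬r) there: u:T. ✓
u: successors {v}; ◇(p ∨ ¬r → ¬r) there: v:F. ✗
v: successors {s}; ◇(p ∨ ¬r → ¬r) there: s:T. ✓
— 3 worlds.
For □◇¬(q ∧ ¬p):
s: successors {t}; ◇¬(q ∧ ¬p) there: t:T. ✓
t: successors {u}; ◇¬(q ∧ ¬p) there: u:T. ✓
u: successors {v}; ◇¬(q ∧ ¬p) there: v:T. ✓
v: successors {s}; ◇¬(q ∧ ¬p) there: s:F. ✗
— 3 worlds.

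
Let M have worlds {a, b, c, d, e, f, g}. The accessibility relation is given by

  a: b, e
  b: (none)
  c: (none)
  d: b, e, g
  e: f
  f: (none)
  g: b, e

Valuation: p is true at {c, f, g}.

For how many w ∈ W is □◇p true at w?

a: successors {b, e}; ◇p there: b:F, e:T. ✗
b: no successors, so □◇p holds vacuously. ✓
c: no successors, so □◇p holds vacuously. ✓
d: successors {b, e, g}; ◇p there: b:F, e:T, g:F. ✗
e: successors {f}; ◇p there: f:F. ✗
f: no successors, so □◇p holds vacuously. ✓
g: successors {b, e}; ◇p there: b:F, e:T. ✗
Satisfying worlds: {b, c, f}.

3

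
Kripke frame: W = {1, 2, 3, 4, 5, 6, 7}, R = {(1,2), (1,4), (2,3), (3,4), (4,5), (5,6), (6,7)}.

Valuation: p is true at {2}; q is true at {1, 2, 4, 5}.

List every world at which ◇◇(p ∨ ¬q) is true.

1: successors {2, 4}; ◇(p ∨ ¬q) there: 2:T, 4:F. ✓
2: successors {3}; ◇(p ∨ ¬q) there: 3:F. ✗
3: successors {4}; ◇(p ∨ ¬q) there: 4:F. ✗
4: successors {5}; ◇(p ∨ ¬q) there: 5:T. ✓
5: successors {6}; ◇(p ∨ ¬q) there: 6:T. ✓
6: successors {7}; ◇(p ∨ ¬q) there: 7:F. ✗
7: no successors, so ◇◇(p ∨ ¬q) fails. ✗

{1, 4, 5}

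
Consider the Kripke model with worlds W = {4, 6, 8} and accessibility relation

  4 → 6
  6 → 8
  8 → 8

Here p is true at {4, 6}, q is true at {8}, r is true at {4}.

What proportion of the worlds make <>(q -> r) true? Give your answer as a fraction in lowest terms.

4: successors {6}; q -> r there: 6:T. ✓
6: successors {8}; q -> r there: 8:F. ✗
8: successors {8}; q -> r there: 8:F. ✗
That's 1 of 3 worlds, so 1/3.

1/3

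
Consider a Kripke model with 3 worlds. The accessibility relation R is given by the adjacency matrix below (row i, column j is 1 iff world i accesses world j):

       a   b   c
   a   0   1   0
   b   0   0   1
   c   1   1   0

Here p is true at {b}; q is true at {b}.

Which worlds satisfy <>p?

{a, c}

a: successors {b}; p there: b:T. ✓
b: successors {c}; p there: c:F. ✗
c: successors {a, b}; p there: a:F, b:T. ✓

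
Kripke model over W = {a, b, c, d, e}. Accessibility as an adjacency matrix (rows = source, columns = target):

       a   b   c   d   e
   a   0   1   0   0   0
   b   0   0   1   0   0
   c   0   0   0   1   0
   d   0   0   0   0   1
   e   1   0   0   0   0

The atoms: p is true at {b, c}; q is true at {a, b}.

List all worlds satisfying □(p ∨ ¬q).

a: successors {b}; p ∨ ¬q there: b:T. ✓
b: successors {c}; p ∨ ¬q there: c:T. ✓
c: successors {d}; p ∨ ¬q there: d:T. ✓
d: successors {e}; p ∨ ¬q there: e:T. ✓
e: successors {a}; p ∨ ¬q there: a:F. ✗

{a, b, c, d}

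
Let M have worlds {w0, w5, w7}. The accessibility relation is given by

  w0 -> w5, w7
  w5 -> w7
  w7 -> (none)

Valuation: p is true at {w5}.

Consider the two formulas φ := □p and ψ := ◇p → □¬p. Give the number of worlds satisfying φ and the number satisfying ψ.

1 and 2

For □p:
w0: successors {w5, w7}; p there: w5:T, w7:F. ✗
w5: successors {w7}; p there: w7:F. ✗
w7: no successors, so □p holds vacuously. ✓
— 1 world.
For ◇p → □¬p:
w0: ◇p is T, □¬p is F. ✗
w5: ◇p is F, □¬p is T. ✓
w7: ◇p is F, □¬p is T. ✓
— 2 worlds.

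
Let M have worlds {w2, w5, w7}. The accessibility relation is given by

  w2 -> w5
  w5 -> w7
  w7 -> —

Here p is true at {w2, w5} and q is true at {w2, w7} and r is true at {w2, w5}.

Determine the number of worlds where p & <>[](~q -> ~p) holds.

w2: p is T, <>[](~q -> ~p) is T. ✓
w5: p is T, <>[](~q -> ~p) is T. ✓
w7: p is F, <>[](~q -> ~p) is F. ✗
Satisfying worlds: {w2, w5}.

2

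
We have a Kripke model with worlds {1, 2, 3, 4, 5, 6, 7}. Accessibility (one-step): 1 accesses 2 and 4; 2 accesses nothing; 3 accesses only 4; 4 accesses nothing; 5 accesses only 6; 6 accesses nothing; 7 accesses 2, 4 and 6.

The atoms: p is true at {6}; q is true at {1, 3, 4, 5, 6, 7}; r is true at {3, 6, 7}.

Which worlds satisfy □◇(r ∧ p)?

1: successors {2, 4}; ◇(r ∧ p) there: 2:F, 4:F. ✗
2: no successors, so □◇(r ∧ p) holds vacuously. ✓
3: successors {4}; ◇(r ∧ p) there: 4:F. ✗
4: no successors, so □◇(r ∧ p) holds vacuously. ✓
5: successors {6}; ◇(r ∧ p) there: 6:F. ✗
6: no successors, so □◇(r ∧ p) holds vacuously. ✓
7: successors {2, 4, 6}; ◇(r ∧ p) there: 2:F, 4:F, 6:F. ✗

{2, 4, 6}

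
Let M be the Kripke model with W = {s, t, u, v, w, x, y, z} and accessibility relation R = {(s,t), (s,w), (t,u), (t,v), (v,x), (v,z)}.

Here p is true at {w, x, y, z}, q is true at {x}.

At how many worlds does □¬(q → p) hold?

s: successors {t, w}; ¬(q → p) there: t:F, w:F. ✗
t: successors {u, v}; ¬(q → p) there: u:F, v:F. ✗
u: no successors, so □¬(q → p) holds vacuously. ✓
v: successors {x, z}; ¬(q → p) there: x:F, z:F. ✗
w: no successors, so □¬(q → p) holds vacuously. ✓
x: no successors, so □¬(q → p) holds vacuously. ✓
y: no successors, so □¬(q → p) holds vacuously. ✓
z: no successors, so □¬(q → p) holds vacuously. ✓
Satisfying worlds: {u, w, x, y, z}.

5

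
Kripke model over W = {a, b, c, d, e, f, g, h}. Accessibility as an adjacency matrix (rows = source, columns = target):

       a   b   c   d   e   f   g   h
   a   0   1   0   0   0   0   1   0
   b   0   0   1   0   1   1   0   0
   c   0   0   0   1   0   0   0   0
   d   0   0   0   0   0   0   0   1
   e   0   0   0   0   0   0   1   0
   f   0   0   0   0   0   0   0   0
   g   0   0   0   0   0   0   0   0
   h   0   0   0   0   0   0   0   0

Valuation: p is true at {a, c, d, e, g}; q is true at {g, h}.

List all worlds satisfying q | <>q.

{a, d, e, g, h}

a: q is F, <>q is T. ✓
b: q is F, <>q is F. ✗
c: q is F, <>q is F. ✗
d: q is F, <>q is T. ✓
e: q is F, <>q is T. ✓
f: q is F, <>q is F. ✗
g: q is T, <>q is F. ✓
h: q is T, <>q is F. ✓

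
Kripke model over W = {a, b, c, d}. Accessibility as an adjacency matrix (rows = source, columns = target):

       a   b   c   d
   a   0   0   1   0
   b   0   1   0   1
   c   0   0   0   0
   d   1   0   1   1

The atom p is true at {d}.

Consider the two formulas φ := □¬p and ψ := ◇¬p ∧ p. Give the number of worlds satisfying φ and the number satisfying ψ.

For □¬p:
a: successors {c}; ¬p there: c:T. ✓
b: successors {b, d}; ¬p there: b:T, d:F. ✗
c: no successors, so □¬p holds vacuously. ✓
d: successors {a, c, d}; ¬p there: a:T, c:T, d:F. ✗
— 2 worlds.
For ◇¬p ∧ p:
a: ◇¬p is T, p is F. ✗
b: ◇¬p is T, p is F. ✗
c: ◇¬p is F, p is F. ✗
d: ◇¬p is T, p is T. ✓
— 1 world.

2 and 1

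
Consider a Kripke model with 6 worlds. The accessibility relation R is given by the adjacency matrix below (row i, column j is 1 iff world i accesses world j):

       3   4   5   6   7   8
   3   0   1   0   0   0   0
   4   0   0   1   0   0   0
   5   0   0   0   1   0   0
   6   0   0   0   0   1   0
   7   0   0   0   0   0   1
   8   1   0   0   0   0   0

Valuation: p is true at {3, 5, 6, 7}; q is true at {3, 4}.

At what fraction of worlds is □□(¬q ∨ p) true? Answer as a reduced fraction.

5/6

3: successors {4}; □(¬q ∨ p) there: 4:T. ✓
4: successors {5}; □(¬q ∨ p) there: 5:T. ✓
5: successors {6}; □(¬q ∨ p) there: 6:T. ✓
6: successors {7}; □(¬q ∨ p) there: 7:T. ✓
7: successors {8}; □(¬q ∨ p) there: 8:T. ✓
8: successors {3}; □(¬q ∨ p) there: 3:F. ✗
That's 5 of 6 worlds, so 5/6.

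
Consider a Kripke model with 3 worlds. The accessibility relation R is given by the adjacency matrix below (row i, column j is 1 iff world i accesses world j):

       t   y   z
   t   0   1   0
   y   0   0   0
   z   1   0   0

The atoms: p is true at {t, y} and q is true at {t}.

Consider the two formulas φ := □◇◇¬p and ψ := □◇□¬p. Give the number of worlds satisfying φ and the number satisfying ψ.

1 and 2

For □◇◇¬p:
t: successors {y}; ◇◇¬p there: y:F. ✗
y: no successors, so □◇◇¬p holds vacuously. ✓
z: successors {t}; ◇◇¬p there: t:F. ✗
— 1 world.
For □◇□¬p:
t: successors {y}; ◇□¬p there: y:F. ✗
y: no successors, so □◇□¬p holds vacuously. ✓
z: successors {t}; ◇□¬p there: t:T. ✓
— 2 worlds.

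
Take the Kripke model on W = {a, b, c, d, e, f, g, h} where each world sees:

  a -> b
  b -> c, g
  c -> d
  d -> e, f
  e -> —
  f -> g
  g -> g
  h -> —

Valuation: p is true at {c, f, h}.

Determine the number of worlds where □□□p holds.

2

a: successors {b}; □□p there: b:F. ✗
b: successors {c, g}; □□p there: c:F, g:F. ✗
c: successors {d}; □□p there: d:F. ✗
d: successors {e, f}; □□p there: e:T, f:F. ✗
e: no successors, so □□□p holds vacuously. ✓
f: successors {g}; □□p there: g:F. ✗
g: successors {g}; □□p there: g:F. ✗
h: no successors, so □□□p holds vacuously. ✓
Satisfying worlds: {e, h}.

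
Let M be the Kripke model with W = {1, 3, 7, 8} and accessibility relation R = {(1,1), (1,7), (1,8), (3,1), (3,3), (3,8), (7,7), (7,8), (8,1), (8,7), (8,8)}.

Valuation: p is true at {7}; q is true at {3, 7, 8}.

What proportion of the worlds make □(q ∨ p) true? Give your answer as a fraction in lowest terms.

1: successors {1, 7, 8}; q ∨ p there: 1:F, 7:T, 8:T. ✗
3: successors {1, 3, 8}; q ∨ p there: 1:F, 3:T, 8:T. ✗
7: successors {7, 8}; q ∨ p there: 7:T, 8:T. ✓
8: successors {1, 7, 8}; q ∨ p there: 1:F, 7:T, 8:T. ✗
That's 1 of 4 worlds, so 1/4.

1/4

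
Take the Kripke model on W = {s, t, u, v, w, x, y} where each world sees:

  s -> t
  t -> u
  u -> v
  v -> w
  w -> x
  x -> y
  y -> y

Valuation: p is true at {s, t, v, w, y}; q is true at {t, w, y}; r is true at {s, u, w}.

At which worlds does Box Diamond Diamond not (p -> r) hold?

s: successors {t}; Diamond Diamond not (p -> r) there: t:T. ✓
t: successors {u}; Diamond Diamond not (p -> r) there: u:F. ✗
u: successors {v}; Diamond Diamond not (p -> r) there: v:F. ✗
v: successors {w}; Diamond Diamond not (p -> r) there: w:T. ✓
w: successors {x}; Diamond Diamond not (p -> r) there: x:T. ✓
x: successors {y}; Diamond Diamond not (p -> r) there: y:T. ✓
y: successors {y}; Diamond Diamond not (p -> r) there: y:T. ✓

{s, v, w, x, y}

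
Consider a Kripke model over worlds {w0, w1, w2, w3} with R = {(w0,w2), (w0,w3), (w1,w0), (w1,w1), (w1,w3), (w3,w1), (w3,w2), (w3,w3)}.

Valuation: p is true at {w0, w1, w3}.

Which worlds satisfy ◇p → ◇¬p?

{w0, w2, w3}

w0: ◇p is T, ◇¬p is T. ✓
w1: ◇p is T, ◇¬p is F. ✗
w2: ◇p is F, ◇¬p is F. ✓
w3: ◇p is T, ◇¬p is T. ✓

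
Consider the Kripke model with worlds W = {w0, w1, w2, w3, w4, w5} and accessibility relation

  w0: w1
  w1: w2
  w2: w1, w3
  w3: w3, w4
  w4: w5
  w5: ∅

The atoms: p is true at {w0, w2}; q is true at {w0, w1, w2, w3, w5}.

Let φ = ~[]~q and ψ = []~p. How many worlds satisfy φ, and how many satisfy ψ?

For ~[]~q:
w0: []~q is F. ✓
w1: []~q is F. ✓
w2: []~q is F. ✓
w3: []~q is F. ✓
w4: []~q is F. ✓
w5: []~q is T. ✗
— 5 worlds.
For []~p:
w0: successors {w1}; ~p there: w1:T. ✓
w1: successors {w2}; ~p there: w2:F. ✗
w2: successors {w1, w3}; ~p there: w1:T, w3:T. ✓
w3: successors {w3, w4}; ~p there: w3:T, w4:T. ✓
w4: successors {w5}; ~p there: w5:T. ✓
w5: no successors, so []~p holds vacuously. ✓
— 5 worlds.

5 and 5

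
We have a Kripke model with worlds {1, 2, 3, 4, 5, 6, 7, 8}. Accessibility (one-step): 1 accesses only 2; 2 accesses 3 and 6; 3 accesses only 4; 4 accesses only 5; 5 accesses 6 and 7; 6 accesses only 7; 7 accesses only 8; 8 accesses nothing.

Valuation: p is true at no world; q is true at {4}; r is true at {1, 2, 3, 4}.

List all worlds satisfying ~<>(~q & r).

{3, 4, 5, 6, 7, 8}

1: <>(~q & r) is T. ✗
2: <>(~q & r) is T. ✗
3: <>(~q & r) is F. ✓
4: <>(~q & r) is F. ✓
5: <>(~q & r) is F. ✓
6: <>(~q & r) is F. ✓
7: <>(~q & r) is F. ✓
8: <>(~q & r) is F. ✓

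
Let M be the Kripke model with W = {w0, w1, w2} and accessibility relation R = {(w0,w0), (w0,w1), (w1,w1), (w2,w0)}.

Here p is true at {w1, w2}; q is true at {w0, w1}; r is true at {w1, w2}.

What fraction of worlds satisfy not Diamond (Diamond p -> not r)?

1/3

w0: Diamond (Diamond p -> not r) is T. ✗
w1: Diamond (Diamond p -> not r) is F. ✓
w2: Diamond (Diamond p -> not r) is T. ✗
That's 1 of 3 worlds, so 1/3.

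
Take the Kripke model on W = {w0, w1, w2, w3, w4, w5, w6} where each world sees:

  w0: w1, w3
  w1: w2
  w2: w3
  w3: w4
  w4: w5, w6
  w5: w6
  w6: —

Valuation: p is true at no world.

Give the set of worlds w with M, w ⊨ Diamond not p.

{w0, w1, w2, w3, w4, w5}

w0: successors {w1, w3}; not p there: w1:T, w3:T. ✓
w1: successors {w2}; not p there: w2:T. ✓
w2: successors {w3}; not p there: w3:T. ✓
w3: successors {w4}; not p there: w4:T. ✓
w4: successors {w5, w6}; not p there: w5:T, w6:T. ✓
w5: successors {w6}; not p there: w6:T. ✓
w6: no successors, so Diamond not p fails. ✗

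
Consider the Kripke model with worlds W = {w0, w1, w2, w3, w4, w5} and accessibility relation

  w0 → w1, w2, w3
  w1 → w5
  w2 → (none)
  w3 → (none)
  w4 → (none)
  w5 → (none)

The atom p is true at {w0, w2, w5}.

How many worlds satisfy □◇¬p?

w0: successors {w1, w2, w3}; ◇¬p there: w1:F, w2:F, w3:F. ✗
w1: successors {w5}; ◇¬p there: w5:F. ✗
w2: no successors, so □◇¬p holds vacuously. ✓
w3: no successors, so □◇¬p holds vacuously. ✓
w4: no successors, so □◇¬p holds vacuously. ✓
w5: no successors, so □◇¬p holds vacuously. ✓
Satisfying worlds: {w2, w3, w4, w5}.

4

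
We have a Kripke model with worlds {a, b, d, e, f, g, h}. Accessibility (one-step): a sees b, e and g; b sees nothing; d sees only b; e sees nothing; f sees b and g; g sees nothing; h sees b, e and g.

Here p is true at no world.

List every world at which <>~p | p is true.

a: <>~p is T, p is F. ✓
b: <>~p is F, p is F. ✗
d: <>~p is T, p is F. ✓
e: <>~p is F, p is F. ✗
f: <>~p is T, p is F. ✓
g: <>~p is F, p is F. ✗
h: <>~p is T, p is F. ✓

{a, d, f, h}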